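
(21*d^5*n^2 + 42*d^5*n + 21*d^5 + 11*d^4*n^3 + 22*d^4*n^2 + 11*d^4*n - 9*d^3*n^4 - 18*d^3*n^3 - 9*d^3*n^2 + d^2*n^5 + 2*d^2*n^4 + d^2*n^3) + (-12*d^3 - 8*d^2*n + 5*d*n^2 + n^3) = 21*d^5*n^2 + 42*d^5*n + 21*d^5 + 11*d^4*n^3 + 22*d^4*n^2 + 11*d^4*n - 9*d^3*n^4 - 18*d^3*n^3 - 9*d^3*n^2 - 12*d^3 + d^2*n^5 + 2*d^2*n^4 + d^2*n^3 - 8*d^2*n + 5*d*n^2 + n^3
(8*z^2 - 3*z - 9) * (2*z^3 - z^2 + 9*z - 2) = 16*z^5 - 14*z^4 + 57*z^3 - 34*z^2 - 75*z + 18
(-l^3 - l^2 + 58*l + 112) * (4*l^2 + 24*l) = -4*l^5 - 28*l^4 + 208*l^3 + 1840*l^2 + 2688*l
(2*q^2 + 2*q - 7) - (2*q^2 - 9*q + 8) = 11*q - 15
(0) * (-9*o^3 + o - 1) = 0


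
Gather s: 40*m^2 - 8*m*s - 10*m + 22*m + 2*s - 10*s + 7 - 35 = 40*m^2 + 12*m + s*(-8*m - 8) - 28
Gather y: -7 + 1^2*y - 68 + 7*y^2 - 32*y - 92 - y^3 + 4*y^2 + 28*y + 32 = -y^3 + 11*y^2 - 3*y - 135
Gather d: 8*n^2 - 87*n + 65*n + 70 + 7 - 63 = 8*n^2 - 22*n + 14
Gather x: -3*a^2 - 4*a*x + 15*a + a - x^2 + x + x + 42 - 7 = -3*a^2 + 16*a - x^2 + x*(2 - 4*a) + 35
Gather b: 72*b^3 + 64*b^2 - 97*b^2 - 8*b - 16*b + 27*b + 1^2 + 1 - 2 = 72*b^3 - 33*b^2 + 3*b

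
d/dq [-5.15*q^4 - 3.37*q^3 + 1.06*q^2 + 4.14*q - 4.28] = -20.6*q^3 - 10.11*q^2 + 2.12*q + 4.14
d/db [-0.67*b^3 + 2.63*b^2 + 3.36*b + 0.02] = -2.01*b^2 + 5.26*b + 3.36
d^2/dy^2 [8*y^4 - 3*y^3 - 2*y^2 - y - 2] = 96*y^2 - 18*y - 4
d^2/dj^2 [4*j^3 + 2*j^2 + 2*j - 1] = 24*j + 4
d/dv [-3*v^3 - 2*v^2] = v*(-9*v - 4)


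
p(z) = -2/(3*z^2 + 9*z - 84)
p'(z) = -2*(-6*z - 9)/(3*z^2 + 9*z - 84)^2 = 2*(2*z + 3)/(3*(z^2 + 3*z - 28)^2)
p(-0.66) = 0.02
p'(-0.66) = 0.00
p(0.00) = 0.02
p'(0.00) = 0.00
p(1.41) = 0.03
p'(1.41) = 0.01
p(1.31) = 0.03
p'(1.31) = 0.01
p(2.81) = 0.06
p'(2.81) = 0.04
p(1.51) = 0.03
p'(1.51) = 0.01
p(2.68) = 0.05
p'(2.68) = 0.03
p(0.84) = 0.03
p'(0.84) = 0.01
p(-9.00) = -0.03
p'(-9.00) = -0.01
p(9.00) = -0.00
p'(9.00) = 0.00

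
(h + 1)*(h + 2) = h^2 + 3*h + 2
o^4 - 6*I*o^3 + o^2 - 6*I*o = o*(o - 6*I)*(o - I)*(o + I)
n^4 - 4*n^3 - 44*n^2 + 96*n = n*(n - 8)*(n - 2)*(n + 6)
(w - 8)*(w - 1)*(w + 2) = w^3 - 7*w^2 - 10*w + 16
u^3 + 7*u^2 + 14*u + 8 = (u + 1)*(u + 2)*(u + 4)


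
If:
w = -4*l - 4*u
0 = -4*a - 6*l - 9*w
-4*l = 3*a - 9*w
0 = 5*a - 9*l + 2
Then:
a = -20/113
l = 14/113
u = -125/1017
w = -4/1017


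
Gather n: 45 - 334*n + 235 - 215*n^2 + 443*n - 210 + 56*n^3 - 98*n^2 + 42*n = 56*n^3 - 313*n^2 + 151*n + 70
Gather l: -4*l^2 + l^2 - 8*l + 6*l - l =-3*l^2 - 3*l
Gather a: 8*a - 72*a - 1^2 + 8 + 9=16 - 64*a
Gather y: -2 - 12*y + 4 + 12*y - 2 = 0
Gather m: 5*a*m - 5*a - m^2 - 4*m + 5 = -5*a - m^2 + m*(5*a - 4) + 5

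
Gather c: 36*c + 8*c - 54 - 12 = 44*c - 66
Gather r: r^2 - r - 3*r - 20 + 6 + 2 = r^2 - 4*r - 12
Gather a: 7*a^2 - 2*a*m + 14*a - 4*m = 7*a^2 + a*(14 - 2*m) - 4*m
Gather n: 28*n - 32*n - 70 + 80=10 - 4*n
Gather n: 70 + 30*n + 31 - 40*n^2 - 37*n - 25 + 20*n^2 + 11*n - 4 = -20*n^2 + 4*n + 72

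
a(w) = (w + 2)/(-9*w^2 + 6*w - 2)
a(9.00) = -0.02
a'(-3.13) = -0.00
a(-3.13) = 0.01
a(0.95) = -0.67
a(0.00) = -1.00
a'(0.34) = -0.72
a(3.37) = -0.06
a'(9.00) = 0.00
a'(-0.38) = -0.85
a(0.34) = -2.34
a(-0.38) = -0.29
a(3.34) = -0.06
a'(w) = (w + 2)*(18*w - 6)/(-9*w^2 + 6*w - 2)^2 + 1/(-9*w^2 + 6*w - 2)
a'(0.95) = 1.45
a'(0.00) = -3.50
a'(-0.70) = -0.31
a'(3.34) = 0.03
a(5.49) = -0.03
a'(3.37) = 0.03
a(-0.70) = -0.12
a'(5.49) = 0.01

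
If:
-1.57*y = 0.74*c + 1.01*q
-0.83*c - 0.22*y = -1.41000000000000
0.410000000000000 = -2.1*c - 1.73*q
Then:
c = 1.53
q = -2.10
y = 0.63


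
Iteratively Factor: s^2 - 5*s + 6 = (s - 3)*(s - 2)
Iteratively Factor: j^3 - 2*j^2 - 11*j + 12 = (j - 4)*(j^2 + 2*j - 3) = (j - 4)*(j - 1)*(j + 3)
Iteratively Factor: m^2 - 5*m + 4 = (m - 4)*(m - 1)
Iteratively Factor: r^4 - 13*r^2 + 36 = (r + 3)*(r^3 - 3*r^2 - 4*r + 12) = (r - 2)*(r + 3)*(r^2 - r - 6) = (r - 3)*(r - 2)*(r + 3)*(r + 2)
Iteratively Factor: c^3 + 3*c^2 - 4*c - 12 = (c + 2)*(c^2 + c - 6) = (c + 2)*(c + 3)*(c - 2)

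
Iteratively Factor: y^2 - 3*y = (y)*(y - 3)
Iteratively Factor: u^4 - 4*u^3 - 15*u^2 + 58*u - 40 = (u + 4)*(u^3 - 8*u^2 + 17*u - 10) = (u - 5)*(u + 4)*(u^2 - 3*u + 2) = (u - 5)*(u - 2)*(u + 4)*(u - 1)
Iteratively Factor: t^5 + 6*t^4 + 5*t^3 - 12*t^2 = (t + 4)*(t^4 + 2*t^3 - 3*t^2) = (t + 3)*(t + 4)*(t^3 - t^2) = (t - 1)*(t + 3)*(t + 4)*(t^2) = t*(t - 1)*(t + 3)*(t + 4)*(t)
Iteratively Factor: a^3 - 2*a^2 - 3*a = (a)*(a^2 - 2*a - 3) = a*(a - 3)*(a + 1)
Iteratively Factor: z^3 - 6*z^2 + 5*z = (z - 5)*(z^2 - z) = (z - 5)*(z - 1)*(z)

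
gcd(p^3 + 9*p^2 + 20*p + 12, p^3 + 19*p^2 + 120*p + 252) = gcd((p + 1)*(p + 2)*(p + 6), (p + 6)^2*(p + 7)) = p + 6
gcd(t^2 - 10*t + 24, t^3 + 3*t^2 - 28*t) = t - 4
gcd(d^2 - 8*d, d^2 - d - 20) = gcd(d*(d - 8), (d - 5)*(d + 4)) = 1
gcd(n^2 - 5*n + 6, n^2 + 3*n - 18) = n - 3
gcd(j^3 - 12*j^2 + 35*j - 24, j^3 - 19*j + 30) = j - 3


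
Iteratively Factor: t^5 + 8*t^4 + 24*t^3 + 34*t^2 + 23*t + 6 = (t + 1)*(t^4 + 7*t^3 + 17*t^2 + 17*t + 6) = (t + 1)*(t + 2)*(t^3 + 5*t^2 + 7*t + 3) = (t + 1)^2*(t + 2)*(t^2 + 4*t + 3) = (t + 1)^3*(t + 2)*(t + 3)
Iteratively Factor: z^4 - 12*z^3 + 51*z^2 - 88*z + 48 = (z - 1)*(z^3 - 11*z^2 + 40*z - 48) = (z - 3)*(z - 1)*(z^2 - 8*z + 16) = (z - 4)*(z - 3)*(z - 1)*(z - 4)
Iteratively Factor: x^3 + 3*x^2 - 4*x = (x)*(x^2 + 3*x - 4) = x*(x - 1)*(x + 4)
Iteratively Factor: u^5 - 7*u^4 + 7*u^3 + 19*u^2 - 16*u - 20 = (u - 2)*(u^4 - 5*u^3 - 3*u^2 + 13*u + 10) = (u - 5)*(u - 2)*(u^3 - 3*u - 2) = (u - 5)*(u - 2)*(u + 1)*(u^2 - u - 2) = (u - 5)*(u - 2)^2*(u + 1)*(u + 1)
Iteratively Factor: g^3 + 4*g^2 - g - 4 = (g + 1)*(g^2 + 3*g - 4) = (g + 1)*(g + 4)*(g - 1)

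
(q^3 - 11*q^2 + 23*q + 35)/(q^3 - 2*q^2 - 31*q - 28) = (q - 5)/(q + 4)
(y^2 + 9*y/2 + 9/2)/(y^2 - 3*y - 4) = (2*y^2 + 9*y + 9)/(2*(y^2 - 3*y - 4))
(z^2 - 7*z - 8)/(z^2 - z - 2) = (z - 8)/(z - 2)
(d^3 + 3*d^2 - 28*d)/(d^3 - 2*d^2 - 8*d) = (d + 7)/(d + 2)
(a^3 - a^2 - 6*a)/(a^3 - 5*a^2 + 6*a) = (a + 2)/(a - 2)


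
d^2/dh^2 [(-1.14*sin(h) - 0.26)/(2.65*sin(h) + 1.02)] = (5.32907051820075e-15*sin(h)^3 - 1.25557*sin(h)^2 + 0.483275999999997*sin(h) + 2.51114)/(18.609625*sin(h)^3 + 21.48885*sin(h)^2 + 8.27118*sin(h) + 1.061208)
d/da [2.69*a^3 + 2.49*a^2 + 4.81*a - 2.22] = 8.07*a^2 + 4.98*a + 4.81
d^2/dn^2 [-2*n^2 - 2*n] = -4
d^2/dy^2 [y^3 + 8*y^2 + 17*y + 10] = 6*y + 16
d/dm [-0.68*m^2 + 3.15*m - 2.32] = 3.15 - 1.36*m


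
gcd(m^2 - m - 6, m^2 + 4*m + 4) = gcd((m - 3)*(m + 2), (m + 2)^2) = m + 2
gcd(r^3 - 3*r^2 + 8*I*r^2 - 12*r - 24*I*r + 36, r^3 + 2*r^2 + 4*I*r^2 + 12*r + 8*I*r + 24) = r + 6*I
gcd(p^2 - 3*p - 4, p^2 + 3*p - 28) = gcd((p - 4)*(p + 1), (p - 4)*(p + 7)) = p - 4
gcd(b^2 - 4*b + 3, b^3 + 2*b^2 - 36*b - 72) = 1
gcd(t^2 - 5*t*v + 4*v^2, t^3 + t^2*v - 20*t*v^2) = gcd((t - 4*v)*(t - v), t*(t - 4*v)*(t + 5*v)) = t - 4*v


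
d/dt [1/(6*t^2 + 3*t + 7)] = 3*(-4*t - 1)/(6*t^2 + 3*t + 7)^2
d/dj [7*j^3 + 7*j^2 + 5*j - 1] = 21*j^2 + 14*j + 5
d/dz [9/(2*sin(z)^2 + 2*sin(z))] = -(18/tan(z) + 9*cos(z)/sin(z)^2)/(2*(sin(z) + 1)^2)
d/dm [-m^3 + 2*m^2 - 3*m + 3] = -3*m^2 + 4*m - 3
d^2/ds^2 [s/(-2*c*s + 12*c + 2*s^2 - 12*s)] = (-s*(c - 2*s + 6)^2 + (c - 3*s + 6)*(c*s - 6*c - s^2 + 6*s))/(c*s - 6*c - s^2 + 6*s)^3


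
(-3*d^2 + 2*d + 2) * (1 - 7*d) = 21*d^3 - 17*d^2 - 12*d + 2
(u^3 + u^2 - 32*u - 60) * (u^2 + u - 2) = u^5 + 2*u^4 - 33*u^3 - 94*u^2 + 4*u + 120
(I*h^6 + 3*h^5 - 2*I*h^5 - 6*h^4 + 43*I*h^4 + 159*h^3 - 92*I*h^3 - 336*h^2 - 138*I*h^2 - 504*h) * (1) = I*h^6 + 3*h^5 - 2*I*h^5 - 6*h^4 + 43*I*h^4 + 159*h^3 - 92*I*h^3 - 336*h^2 - 138*I*h^2 - 504*h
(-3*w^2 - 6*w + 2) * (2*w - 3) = -6*w^3 - 3*w^2 + 22*w - 6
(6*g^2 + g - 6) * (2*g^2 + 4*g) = 12*g^4 + 26*g^3 - 8*g^2 - 24*g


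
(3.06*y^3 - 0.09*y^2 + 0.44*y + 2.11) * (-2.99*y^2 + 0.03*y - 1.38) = -9.1494*y^5 + 0.3609*y^4 - 5.5411*y^3 - 6.1715*y^2 - 0.5439*y - 2.9118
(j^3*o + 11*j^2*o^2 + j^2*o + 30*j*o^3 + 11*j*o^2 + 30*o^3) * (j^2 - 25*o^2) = j^5*o + 11*j^4*o^2 + j^4*o + 5*j^3*o^3 + 11*j^3*o^2 - 275*j^2*o^4 + 5*j^2*o^3 - 750*j*o^5 - 275*j*o^4 - 750*o^5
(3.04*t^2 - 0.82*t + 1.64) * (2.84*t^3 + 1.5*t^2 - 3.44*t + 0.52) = 8.6336*t^5 + 2.2312*t^4 - 7.03*t^3 + 6.8616*t^2 - 6.068*t + 0.8528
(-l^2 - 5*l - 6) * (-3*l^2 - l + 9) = 3*l^4 + 16*l^3 + 14*l^2 - 39*l - 54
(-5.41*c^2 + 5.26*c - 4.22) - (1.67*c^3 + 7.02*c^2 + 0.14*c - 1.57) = -1.67*c^3 - 12.43*c^2 + 5.12*c - 2.65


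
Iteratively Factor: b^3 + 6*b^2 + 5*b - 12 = (b + 4)*(b^2 + 2*b - 3) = (b - 1)*(b + 4)*(b + 3)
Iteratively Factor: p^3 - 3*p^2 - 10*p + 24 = (p - 4)*(p^2 + p - 6) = (p - 4)*(p + 3)*(p - 2)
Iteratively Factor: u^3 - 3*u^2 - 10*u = (u - 5)*(u^2 + 2*u) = u*(u - 5)*(u + 2)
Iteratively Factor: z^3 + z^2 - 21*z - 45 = (z + 3)*(z^2 - 2*z - 15) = (z - 5)*(z + 3)*(z + 3)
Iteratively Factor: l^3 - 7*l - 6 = (l + 1)*(l^2 - l - 6) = (l - 3)*(l + 1)*(l + 2)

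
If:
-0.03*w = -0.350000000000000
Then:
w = 11.67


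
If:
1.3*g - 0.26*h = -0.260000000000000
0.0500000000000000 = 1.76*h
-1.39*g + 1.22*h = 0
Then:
No Solution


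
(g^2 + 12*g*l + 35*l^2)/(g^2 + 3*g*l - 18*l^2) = (g^2 + 12*g*l + 35*l^2)/(g^2 + 3*g*l - 18*l^2)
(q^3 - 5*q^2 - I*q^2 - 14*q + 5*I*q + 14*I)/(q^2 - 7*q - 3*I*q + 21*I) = (q^2 + q*(2 - I) - 2*I)/(q - 3*I)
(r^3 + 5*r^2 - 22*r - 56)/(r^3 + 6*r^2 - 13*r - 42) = (r - 4)/(r - 3)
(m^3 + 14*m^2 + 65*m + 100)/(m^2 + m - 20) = (m^2 + 9*m + 20)/(m - 4)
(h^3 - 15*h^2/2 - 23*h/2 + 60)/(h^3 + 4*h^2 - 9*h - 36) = (h^2 - 21*h/2 + 20)/(h^2 + h - 12)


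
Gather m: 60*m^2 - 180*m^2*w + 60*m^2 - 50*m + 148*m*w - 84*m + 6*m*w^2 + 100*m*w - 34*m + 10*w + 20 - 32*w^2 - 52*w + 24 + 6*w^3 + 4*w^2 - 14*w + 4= m^2*(120 - 180*w) + m*(6*w^2 + 248*w - 168) + 6*w^3 - 28*w^2 - 56*w + 48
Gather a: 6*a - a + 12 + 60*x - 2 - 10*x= 5*a + 50*x + 10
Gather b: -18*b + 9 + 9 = 18 - 18*b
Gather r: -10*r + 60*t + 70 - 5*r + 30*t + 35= -15*r + 90*t + 105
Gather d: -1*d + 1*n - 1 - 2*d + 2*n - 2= -3*d + 3*n - 3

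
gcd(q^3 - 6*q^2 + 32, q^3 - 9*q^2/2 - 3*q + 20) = q^2 - 2*q - 8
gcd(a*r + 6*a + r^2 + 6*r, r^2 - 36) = r + 6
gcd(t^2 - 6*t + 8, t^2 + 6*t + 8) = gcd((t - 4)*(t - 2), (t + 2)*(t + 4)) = 1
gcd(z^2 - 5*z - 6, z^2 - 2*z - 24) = z - 6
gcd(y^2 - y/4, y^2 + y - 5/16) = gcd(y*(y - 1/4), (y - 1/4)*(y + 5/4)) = y - 1/4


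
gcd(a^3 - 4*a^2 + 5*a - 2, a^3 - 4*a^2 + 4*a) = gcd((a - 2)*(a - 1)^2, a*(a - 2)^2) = a - 2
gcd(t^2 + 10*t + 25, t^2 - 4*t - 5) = 1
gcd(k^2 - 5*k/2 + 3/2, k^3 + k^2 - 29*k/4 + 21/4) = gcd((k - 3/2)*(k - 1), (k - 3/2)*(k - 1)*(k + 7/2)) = k^2 - 5*k/2 + 3/2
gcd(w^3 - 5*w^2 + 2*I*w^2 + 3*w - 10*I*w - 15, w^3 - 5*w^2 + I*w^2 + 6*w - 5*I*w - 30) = w^2 + w*(-5 + 3*I) - 15*I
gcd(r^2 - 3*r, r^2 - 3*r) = r^2 - 3*r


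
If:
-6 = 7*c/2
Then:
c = -12/7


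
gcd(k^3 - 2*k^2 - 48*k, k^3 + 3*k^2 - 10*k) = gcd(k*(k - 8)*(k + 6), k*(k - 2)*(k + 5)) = k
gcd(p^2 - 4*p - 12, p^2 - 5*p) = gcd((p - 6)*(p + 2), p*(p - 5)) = 1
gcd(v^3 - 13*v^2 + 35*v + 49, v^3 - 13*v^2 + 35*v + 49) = v^3 - 13*v^2 + 35*v + 49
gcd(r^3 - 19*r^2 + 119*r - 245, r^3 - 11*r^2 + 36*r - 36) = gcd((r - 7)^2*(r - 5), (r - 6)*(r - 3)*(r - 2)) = 1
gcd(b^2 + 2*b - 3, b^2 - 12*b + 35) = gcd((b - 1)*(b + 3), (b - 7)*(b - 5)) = 1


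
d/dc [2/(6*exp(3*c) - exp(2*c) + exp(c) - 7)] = (-36*exp(2*c) + 4*exp(c) - 2)*exp(c)/(6*exp(3*c) - exp(2*c) + exp(c) - 7)^2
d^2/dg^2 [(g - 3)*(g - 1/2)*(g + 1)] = 6*g - 5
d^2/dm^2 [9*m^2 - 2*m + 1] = 18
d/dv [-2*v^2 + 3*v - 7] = 3 - 4*v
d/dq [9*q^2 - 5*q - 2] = 18*q - 5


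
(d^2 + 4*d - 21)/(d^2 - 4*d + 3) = (d + 7)/(d - 1)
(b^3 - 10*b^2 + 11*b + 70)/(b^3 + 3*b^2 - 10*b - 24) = (b^2 - 12*b + 35)/(b^2 + b - 12)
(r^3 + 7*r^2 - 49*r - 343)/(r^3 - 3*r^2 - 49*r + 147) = (r + 7)/(r - 3)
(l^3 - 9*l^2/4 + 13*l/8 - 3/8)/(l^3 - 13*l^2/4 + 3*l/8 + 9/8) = (2*l^2 - 3*l + 1)/(2*l^2 - 5*l - 3)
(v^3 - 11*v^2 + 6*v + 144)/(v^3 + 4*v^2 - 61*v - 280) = (v^2 - 3*v - 18)/(v^2 + 12*v + 35)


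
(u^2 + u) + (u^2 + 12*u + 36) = 2*u^2 + 13*u + 36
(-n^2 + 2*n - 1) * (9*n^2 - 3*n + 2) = -9*n^4 + 21*n^3 - 17*n^2 + 7*n - 2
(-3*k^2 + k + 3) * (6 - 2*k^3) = 6*k^5 - 2*k^4 - 6*k^3 - 18*k^2 + 6*k + 18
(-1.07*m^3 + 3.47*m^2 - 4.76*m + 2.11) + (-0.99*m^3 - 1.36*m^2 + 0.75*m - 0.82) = -2.06*m^3 + 2.11*m^2 - 4.01*m + 1.29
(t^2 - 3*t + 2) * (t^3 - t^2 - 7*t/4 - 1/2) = t^5 - 4*t^4 + 13*t^3/4 + 11*t^2/4 - 2*t - 1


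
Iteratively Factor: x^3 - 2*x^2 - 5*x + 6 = (x - 3)*(x^2 + x - 2) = (x - 3)*(x - 1)*(x + 2)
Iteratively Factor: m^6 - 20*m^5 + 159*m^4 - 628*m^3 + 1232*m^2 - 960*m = (m - 4)*(m^5 - 16*m^4 + 95*m^3 - 248*m^2 + 240*m) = (m - 4)^2*(m^4 - 12*m^3 + 47*m^2 - 60*m) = m*(m - 4)^2*(m^3 - 12*m^2 + 47*m - 60) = m*(m - 4)^3*(m^2 - 8*m + 15) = m*(m - 4)^3*(m - 3)*(m - 5)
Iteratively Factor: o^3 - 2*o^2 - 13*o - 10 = (o + 2)*(o^2 - 4*o - 5) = (o - 5)*(o + 2)*(o + 1)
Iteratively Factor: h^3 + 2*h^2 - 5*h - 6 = (h + 1)*(h^2 + h - 6) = (h - 2)*(h + 1)*(h + 3)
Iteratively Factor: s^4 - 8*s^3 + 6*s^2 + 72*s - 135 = (s - 3)*(s^3 - 5*s^2 - 9*s + 45) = (s - 3)*(s + 3)*(s^2 - 8*s + 15) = (s - 5)*(s - 3)*(s + 3)*(s - 3)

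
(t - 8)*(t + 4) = t^2 - 4*t - 32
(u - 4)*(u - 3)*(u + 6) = u^3 - u^2 - 30*u + 72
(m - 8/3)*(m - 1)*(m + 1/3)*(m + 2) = m^4 - 4*m^3/3 - 47*m^2/9 + 34*m/9 + 16/9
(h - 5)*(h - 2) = h^2 - 7*h + 10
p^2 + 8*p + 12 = (p + 2)*(p + 6)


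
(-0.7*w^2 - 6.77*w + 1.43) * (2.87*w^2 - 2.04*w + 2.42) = -2.009*w^4 - 18.0019*w^3 + 16.2209*w^2 - 19.3006*w + 3.4606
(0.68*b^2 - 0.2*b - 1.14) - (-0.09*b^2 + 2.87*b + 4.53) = 0.77*b^2 - 3.07*b - 5.67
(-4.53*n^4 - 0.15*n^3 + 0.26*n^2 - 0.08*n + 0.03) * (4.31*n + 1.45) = -19.5243*n^5 - 7.215*n^4 + 0.9031*n^3 + 0.0322*n^2 + 0.0133*n + 0.0435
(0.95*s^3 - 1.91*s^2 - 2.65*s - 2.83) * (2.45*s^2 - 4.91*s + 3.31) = 2.3275*s^5 - 9.344*s^4 + 6.0301*s^3 - 0.244100000000001*s^2 + 5.1238*s - 9.3673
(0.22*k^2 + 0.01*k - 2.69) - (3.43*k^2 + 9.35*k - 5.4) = -3.21*k^2 - 9.34*k + 2.71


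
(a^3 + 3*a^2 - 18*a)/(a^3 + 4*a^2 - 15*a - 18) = a/(a + 1)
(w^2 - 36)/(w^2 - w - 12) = (36 - w^2)/(-w^2 + w + 12)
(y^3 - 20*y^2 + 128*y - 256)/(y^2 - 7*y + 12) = (y^2 - 16*y + 64)/(y - 3)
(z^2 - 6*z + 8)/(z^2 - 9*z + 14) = (z - 4)/(z - 7)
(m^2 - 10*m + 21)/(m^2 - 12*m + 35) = (m - 3)/(m - 5)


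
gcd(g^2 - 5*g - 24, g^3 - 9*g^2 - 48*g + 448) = g - 8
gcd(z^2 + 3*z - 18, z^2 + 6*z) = z + 6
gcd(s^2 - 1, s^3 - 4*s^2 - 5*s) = s + 1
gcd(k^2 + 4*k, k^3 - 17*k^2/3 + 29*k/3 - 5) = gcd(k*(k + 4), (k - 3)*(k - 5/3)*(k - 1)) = 1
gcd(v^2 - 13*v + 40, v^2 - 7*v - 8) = v - 8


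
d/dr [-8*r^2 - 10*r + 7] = -16*r - 10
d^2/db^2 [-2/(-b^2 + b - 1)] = 4*(-b^2 + b + (2*b - 1)^2 - 1)/(b^2 - b + 1)^3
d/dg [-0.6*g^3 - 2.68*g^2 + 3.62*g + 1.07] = -1.8*g^2 - 5.36*g + 3.62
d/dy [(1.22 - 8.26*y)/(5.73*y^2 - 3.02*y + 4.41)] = (47.3298*y^2 - 13.9812*y - 32.7422)/(32.8329*y^4 - 34.6092*y^3 + 59.659*y^2 - 26.6364*y + 19.4481)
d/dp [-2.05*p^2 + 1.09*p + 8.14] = 1.09 - 4.1*p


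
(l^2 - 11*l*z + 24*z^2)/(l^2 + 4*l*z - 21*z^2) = (l - 8*z)/(l + 7*z)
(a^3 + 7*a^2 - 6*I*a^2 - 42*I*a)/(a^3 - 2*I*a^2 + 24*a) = (a + 7)/(a + 4*I)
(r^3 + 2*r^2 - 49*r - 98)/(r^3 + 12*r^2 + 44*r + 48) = (r^2 - 49)/(r^2 + 10*r + 24)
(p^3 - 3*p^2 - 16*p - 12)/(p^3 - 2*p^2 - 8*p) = (p^2 - 5*p - 6)/(p*(p - 4))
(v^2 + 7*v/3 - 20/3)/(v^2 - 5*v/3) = (v + 4)/v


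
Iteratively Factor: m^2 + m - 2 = (m - 1)*(m + 2)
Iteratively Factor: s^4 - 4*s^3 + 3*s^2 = (s)*(s^3 - 4*s^2 + 3*s) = s*(s - 3)*(s^2 - s) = s^2*(s - 3)*(s - 1)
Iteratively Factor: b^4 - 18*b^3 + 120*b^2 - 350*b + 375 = (b - 5)*(b^3 - 13*b^2 + 55*b - 75) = (b - 5)^2*(b^2 - 8*b + 15) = (b - 5)^3*(b - 3)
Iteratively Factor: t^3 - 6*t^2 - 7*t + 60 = (t + 3)*(t^2 - 9*t + 20) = (t - 5)*(t + 3)*(t - 4)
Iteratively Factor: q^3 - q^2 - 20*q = (q - 5)*(q^2 + 4*q) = (q - 5)*(q + 4)*(q)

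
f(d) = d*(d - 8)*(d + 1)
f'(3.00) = -23.00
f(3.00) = -60.00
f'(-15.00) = 877.00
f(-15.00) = -4830.00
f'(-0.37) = -2.41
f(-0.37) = 1.95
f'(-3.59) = 80.92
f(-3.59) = -107.76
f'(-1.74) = 25.44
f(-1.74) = -12.54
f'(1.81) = -23.51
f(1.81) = -31.48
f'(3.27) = -21.70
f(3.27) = -66.04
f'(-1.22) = 13.55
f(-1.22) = -2.47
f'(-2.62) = 49.27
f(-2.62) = -45.08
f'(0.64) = -15.73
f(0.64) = -7.73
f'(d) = d*(d - 8) + d*(d + 1) + (d - 8)*(d + 1)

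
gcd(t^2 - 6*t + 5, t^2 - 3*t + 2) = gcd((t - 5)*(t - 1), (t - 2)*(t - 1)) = t - 1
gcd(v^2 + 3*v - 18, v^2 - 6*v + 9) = v - 3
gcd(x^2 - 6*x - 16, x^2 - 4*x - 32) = x - 8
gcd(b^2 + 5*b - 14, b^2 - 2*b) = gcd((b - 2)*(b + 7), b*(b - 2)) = b - 2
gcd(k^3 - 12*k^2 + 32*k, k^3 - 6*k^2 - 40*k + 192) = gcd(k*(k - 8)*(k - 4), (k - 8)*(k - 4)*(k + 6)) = k^2 - 12*k + 32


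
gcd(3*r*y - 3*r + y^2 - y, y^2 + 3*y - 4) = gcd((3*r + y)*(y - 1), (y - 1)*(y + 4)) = y - 1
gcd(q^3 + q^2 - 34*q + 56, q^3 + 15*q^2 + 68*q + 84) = q + 7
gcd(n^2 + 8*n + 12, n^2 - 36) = n + 6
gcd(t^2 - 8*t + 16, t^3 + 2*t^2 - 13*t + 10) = 1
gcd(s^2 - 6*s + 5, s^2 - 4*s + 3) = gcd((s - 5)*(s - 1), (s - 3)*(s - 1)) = s - 1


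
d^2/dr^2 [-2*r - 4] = 0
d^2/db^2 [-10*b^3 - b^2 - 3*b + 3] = -60*b - 2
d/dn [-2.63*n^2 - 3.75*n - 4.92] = -5.26*n - 3.75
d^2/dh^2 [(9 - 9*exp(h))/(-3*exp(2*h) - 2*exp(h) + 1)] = (81*exp(4*h) - 378*exp(3*h) - 126*exp(h) - 9)*exp(h)/(27*exp(6*h) + 54*exp(5*h) + 9*exp(4*h) - 28*exp(3*h) - 3*exp(2*h) + 6*exp(h) - 1)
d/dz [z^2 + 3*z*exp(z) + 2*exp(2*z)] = 3*z*exp(z) + 2*z + 4*exp(2*z) + 3*exp(z)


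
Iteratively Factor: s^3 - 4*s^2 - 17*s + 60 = (s - 3)*(s^2 - s - 20) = (s - 5)*(s - 3)*(s + 4)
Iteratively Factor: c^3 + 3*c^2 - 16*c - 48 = (c + 4)*(c^2 - c - 12) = (c - 4)*(c + 4)*(c + 3)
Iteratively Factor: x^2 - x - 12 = (x + 3)*(x - 4)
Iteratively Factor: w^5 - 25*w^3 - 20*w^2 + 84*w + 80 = (w - 5)*(w^4 + 5*w^3 - 20*w - 16) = (w - 5)*(w + 2)*(w^3 + 3*w^2 - 6*w - 8) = (w - 5)*(w + 2)*(w + 4)*(w^2 - w - 2) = (w - 5)*(w + 1)*(w + 2)*(w + 4)*(w - 2)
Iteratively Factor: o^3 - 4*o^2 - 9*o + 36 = (o - 3)*(o^2 - o - 12) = (o - 4)*(o - 3)*(o + 3)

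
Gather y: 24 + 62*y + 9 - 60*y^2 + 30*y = -60*y^2 + 92*y + 33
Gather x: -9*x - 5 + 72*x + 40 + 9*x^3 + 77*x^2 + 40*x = 9*x^3 + 77*x^2 + 103*x + 35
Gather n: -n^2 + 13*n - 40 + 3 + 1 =-n^2 + 13*n - 36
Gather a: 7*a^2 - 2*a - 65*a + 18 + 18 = 7*a^2 - 67*a + 36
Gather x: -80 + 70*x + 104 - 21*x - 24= 49*x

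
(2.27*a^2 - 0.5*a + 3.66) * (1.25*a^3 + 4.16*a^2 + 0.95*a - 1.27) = 2.8375*a^5 + 8.8182*a^4 + 4.6515*a^3 + 11.8677*a^2 + 4.112*a - 4.6482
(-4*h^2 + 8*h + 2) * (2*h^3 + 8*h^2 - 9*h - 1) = -8*h^5 - 16*h^4 + 104*h^3 - 52*h^2 - 26*h - 2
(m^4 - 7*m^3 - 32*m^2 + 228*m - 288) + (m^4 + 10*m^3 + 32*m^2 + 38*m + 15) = 2*m^4 + 3*m^3 + 266*m - 273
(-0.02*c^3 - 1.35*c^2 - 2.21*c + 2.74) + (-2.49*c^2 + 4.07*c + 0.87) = -0.02*c^3 - 3.84*c^2 + 1.86*c + 3.61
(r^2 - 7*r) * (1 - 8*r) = -8*r^3 + 57*r^2 - 7*r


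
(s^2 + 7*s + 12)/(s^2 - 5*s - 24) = (s + 4)/(s - 8)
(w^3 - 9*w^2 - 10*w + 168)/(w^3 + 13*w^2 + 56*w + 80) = (w^2 - 13*w + 42)/(w^2 + 9*w + 20)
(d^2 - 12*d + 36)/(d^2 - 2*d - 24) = (d - 6)/(d + 4)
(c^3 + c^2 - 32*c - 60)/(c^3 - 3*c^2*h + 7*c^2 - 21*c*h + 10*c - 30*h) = (c - 6)/(c - 3*h)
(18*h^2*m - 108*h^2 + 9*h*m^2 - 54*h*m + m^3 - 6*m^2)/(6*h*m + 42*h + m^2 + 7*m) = (3*h*m - 18*h + m^2 - 6*m)/(m + 7)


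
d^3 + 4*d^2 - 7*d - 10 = (d - 2)*(d + 1)*(d + 5)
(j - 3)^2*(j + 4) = j^3 - 2*j^2 - 15*j + 36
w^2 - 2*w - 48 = (w - 8)*(w + 6)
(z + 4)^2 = z^2 + 8*z + 16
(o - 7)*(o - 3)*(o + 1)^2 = o^4 - 8*o^3 + 2*o^2 + 32*o + 21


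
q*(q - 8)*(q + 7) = q^3 - q^2 - 56*q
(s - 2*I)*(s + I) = s^2 - I*s + 2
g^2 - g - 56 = (g - 8)*(g + 7)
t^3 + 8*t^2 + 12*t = t*(t + 2)*(t + 6)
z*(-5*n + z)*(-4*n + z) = 20*n^2*z - 9*n*z^2 + z^3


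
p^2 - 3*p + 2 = (p - 2)*(p - 1)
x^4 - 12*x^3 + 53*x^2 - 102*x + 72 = (x - 4)*(x - 3)^2*(x - 2)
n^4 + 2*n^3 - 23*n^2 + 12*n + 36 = (n - 3)*(n - 2)*(n + 1)*(n + 6)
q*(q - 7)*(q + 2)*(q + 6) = q^4 + q^3 - 44*q^2 - 84*q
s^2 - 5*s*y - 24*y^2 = (s - 8*y)*(s + 3*y)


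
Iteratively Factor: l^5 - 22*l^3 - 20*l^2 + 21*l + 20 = (l + 1)*(l^4 - l^3 - 21*l^2 + l + 20) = (l - 5)*(l + 1)*(l^3 + 4*l^2 - l - 4) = (l - 5)*(l + 1)*(l + 4)*(l^2 - 1) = (l - 5)*(l - 1)*(l + 1)*(l + 4)*(l + 1)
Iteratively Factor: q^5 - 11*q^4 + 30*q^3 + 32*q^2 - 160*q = (q - 5)*(q^4 - 6*q^3 + 32*q) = (q - 5)*(q - 4)*(q^3 - 2*q^2 - 8*q) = (q - 5)*(q - 4)^2*(q^2 + 2*q) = q*(q - 5)*(q - 4)^2*(q + 2)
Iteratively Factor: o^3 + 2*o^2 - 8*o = (o + 4)*(o^2 - 2*o) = (o - 2)*(o + 4)*(o)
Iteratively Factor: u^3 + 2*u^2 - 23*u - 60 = (u + 3)*(u^2 - u - 20) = (u + 3)*(u + 4)*(u - 5)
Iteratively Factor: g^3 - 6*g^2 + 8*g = (g)*(g^2 - 6*g + 8) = g*(g - 2)*(g - 4)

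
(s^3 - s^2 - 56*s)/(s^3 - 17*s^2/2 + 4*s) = 2*(s + 7)/(2*s - 1)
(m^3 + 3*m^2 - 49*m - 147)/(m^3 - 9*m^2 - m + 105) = (m + 7)/(m - 5)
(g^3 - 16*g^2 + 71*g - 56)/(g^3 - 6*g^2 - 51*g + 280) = (g^2 - 8*g + 7)/(g^2 + 2*g - 35)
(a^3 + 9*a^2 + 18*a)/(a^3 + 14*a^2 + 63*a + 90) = a/(a + 5)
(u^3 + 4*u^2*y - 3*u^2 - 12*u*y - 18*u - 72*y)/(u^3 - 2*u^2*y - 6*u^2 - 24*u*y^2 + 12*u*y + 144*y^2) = (-u - 3)/(-u + 6*y)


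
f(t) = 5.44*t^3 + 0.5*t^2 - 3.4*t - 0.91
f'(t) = 16.32*t^2 + 1.0*t - 3.4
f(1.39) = 9.94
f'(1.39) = 29.52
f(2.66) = 95.97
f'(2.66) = 114.73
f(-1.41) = -10.37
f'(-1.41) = 27.64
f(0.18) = -1.47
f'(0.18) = -2.69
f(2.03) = 39.76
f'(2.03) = 65.88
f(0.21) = -1.55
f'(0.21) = -2.47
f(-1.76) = -23.03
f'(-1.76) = 45.39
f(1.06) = 2.53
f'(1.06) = 16.00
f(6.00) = 1171.73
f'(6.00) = 590.12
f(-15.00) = -18197.41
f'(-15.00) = 3653.60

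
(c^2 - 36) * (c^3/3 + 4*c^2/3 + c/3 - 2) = c^5/3 + 4*c^4/3 - 35*c^3/3 - 50*c^2 - 12*c + 72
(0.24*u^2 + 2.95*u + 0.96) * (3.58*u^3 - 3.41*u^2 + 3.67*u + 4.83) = 0.8592*u^5 + 9.7426*u^4 - 5.7419*u^3 + 8.7121*u^2 + 17.7717*u + 4.6368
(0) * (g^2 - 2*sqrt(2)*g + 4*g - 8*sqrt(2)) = 0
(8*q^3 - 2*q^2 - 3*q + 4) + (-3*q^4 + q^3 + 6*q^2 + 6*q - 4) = -3*q^4 + 9*q^3 + 4*q^2 + 3*q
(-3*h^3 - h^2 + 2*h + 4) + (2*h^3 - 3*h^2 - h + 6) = -h^3 - 4*h^2 + h + 10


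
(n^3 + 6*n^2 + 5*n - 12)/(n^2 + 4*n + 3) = (n^2 + 3*n - 4)/(n + 1)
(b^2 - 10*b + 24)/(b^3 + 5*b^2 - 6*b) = (b^2 - 10*b + 24)/(b*(b^2 + 5*b - 6))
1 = 1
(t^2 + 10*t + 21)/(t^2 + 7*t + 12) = (t + 7)/(t + 4)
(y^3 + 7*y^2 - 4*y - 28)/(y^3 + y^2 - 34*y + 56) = (y + 2)/(y - 4)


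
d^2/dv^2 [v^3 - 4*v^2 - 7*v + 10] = 6*v - 8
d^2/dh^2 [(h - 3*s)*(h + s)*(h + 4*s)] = 6*h + 4*s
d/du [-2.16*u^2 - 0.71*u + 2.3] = -4.32*u - 0.71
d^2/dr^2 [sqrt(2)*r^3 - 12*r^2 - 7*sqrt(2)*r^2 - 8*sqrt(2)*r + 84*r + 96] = 6*sqrt(2)*r - 24 - 14*sqrt(2)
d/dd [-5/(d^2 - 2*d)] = 10*(d - 1)/(d^2*(d - 2)^2)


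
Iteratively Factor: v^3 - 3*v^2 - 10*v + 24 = (v - 4)*(v^2 + v - 6) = (v - 4)*(v - 2)*(v + 3)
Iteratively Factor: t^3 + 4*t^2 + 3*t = (t + 3)*(t^2 + t) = t*(t + 3)*(t + 1)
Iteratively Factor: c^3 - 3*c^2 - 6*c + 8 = (c - 1)*(c^2 - 2*c - 8) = (c - 1)*(c + 2)*(c - 4)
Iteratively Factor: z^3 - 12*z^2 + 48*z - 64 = (z - 4)*(z^2 - 8*z + 16) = (z - 4)^2*(z - 4)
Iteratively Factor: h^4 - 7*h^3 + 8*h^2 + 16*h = (h + 1)*(h^3 - 8*h^2 + 16*h) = h*(h + 1)*(h^2 - 8*h + 16) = h*(h - 4)*(h + 1)*(h - 4)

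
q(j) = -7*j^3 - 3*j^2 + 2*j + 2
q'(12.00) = -3094.00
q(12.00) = -12502.00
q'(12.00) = -3094.00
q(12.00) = -12502.00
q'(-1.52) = -37.40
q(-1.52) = 16.61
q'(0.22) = -0.34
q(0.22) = 2.22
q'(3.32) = -249.39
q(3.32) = -280.59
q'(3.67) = -302.87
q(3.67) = -377.08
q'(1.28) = -40.09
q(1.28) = -15.04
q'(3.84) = -330.70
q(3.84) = -430.92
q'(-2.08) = -76.37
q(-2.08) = 47.85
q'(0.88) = -19.54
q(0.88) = -3.33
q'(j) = -21*j^2 - 6*j + 2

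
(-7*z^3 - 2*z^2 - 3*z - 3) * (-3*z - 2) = 21*z^4 + 20*z^3 + 13*z^2 + 15*z + 6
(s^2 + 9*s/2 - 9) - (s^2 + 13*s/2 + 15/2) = -2*s - 33/2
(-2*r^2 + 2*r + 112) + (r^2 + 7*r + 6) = -r^2 + 9*r + 118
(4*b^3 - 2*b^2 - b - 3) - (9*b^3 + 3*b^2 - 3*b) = -5*b^3 - 5*b^2 + 2*b - 3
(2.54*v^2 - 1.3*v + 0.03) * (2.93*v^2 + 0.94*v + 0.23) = 7.4422*v^4 - 1.4214*v^3 - 0.5499*v^2 - 0.2708*v + 0.0069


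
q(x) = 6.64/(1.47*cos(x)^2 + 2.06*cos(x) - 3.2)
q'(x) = 6.64*(2.94*sin(x)*cos(x) + 2.06*sin(x))/(1.47*cos(x)^2 + 2.06*cos(x) - 3.2)^2 = (19.5216*cos(x) + 13.6784)*sin(x)/(1.47*cos(x)^2 + 2.06*cos(x) - 3.2)^2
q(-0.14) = 23.61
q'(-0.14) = -58.24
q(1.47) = -2.23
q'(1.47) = 1.76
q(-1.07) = -3.55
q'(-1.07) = -5.77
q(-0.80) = -6.32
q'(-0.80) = -17.71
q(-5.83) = -41.57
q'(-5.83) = 535.88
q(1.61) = -2.03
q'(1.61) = 1.20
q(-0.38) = -345.90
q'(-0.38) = -32016.25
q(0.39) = -178.66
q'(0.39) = 8734.46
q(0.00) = 20.12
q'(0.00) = 0.00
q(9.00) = -1.72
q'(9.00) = -0.11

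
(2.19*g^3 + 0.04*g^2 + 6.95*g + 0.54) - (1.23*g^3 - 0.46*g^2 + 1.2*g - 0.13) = 0.96*g^3 + 0.5*g^2 + 5.75*g + 0.67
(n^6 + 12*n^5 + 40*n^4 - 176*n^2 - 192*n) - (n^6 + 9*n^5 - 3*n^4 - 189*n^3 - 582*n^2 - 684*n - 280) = 3*n^5 + 43*n^4 + 189*n^3 + 406*n^2 + 492*n + 280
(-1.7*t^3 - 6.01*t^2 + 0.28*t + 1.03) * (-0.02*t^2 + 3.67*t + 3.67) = 0.034*t^5 - 6.1188*t^4 - 28.3013*t^3 - 21.0497*t^2 + 4.8077*t + 3.7801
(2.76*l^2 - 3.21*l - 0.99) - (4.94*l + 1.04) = 2.76*l^2 - 8.15*l - 2.03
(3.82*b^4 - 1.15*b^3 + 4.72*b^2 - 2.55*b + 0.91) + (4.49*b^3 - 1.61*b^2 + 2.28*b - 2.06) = 3.82*b^4 + 3.34*b^3 + 3.11*b^2 - 0.27*b - 1.15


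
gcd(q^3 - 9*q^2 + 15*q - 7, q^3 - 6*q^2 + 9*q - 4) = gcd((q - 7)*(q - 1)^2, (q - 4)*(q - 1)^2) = q^2 - 2*q + 1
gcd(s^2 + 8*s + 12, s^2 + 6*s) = s + 6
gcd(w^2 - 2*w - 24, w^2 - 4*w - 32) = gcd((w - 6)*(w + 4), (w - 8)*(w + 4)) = w + 4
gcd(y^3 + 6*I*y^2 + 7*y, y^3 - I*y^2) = y^2 - I*y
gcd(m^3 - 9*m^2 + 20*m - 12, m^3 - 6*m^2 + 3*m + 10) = m - 2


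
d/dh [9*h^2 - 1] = 18*h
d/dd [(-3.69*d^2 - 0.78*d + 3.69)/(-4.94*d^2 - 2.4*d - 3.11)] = (5.0028*d^2 + 59.409*d + 11.2818)/(24.4036*d^4 + 23.712*d^3 + 36.4868*d^2 + 14.928*d + 9.6721)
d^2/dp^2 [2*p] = 0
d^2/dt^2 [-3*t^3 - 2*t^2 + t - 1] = -18*t - 4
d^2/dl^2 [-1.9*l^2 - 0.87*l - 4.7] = -3.80000000000000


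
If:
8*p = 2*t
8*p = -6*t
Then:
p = 0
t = 0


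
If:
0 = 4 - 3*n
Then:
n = 4/3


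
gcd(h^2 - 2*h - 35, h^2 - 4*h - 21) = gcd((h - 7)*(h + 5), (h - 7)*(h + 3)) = h - 7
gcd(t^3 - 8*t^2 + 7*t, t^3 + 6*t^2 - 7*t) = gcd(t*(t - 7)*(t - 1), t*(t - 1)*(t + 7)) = t^2 - t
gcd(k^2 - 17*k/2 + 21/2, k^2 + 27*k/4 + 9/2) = 1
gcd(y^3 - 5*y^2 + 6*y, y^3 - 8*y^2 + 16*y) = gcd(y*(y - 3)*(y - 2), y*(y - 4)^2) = y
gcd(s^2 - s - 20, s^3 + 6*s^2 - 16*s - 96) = s + 4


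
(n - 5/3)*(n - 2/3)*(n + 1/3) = n^3 - 2*n^2 + n/3 + 10/27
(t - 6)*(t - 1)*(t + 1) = t^3 - 6*t^2 - t + 6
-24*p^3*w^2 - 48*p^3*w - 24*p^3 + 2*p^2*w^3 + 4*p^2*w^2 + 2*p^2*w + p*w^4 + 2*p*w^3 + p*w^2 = (-4*p + w)*(6*p + w)*(w + 1)*(p*w + p)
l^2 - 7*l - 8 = (l - 8)*(l + 1)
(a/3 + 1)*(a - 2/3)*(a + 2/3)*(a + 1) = a^4/3 + 4*a^3/3 + 23*a^2/27 - 16*a/27 - 4/9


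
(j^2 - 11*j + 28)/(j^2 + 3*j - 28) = (j - 7)/(j + 7)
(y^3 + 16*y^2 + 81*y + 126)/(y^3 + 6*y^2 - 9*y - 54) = (y + 7)/(y - 3)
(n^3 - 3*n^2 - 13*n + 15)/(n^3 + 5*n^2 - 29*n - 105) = (n - 1)/(n + 7)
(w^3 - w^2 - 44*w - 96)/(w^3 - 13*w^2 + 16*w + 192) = (w + 4)/(w - 8)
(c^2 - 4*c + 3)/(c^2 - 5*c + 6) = (c - 1)/(c - 2)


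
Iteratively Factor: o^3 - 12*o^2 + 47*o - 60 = (o - 3)*(o^2 - 9*o + 20) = (o - 5)*(o - 3)*(o - 4)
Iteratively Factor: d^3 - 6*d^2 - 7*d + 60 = (d - 5)*(d^2 - d - 12) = (d - 5)*(d - 4)*(d + 3)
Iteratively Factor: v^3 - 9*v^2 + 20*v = (v - 4)*(v^2 - 5*v) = (v - 5)*(v - 4)*(v)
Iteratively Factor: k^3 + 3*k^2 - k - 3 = (k - 1)*(k^2 + 4*k + 3) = (k - 1)*(k + 3)*(k + 1)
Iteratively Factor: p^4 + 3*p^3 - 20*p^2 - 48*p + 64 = (p - 1)*(p^3 + 4*p^2 - 16*p - 64) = (p - 4)*(p - 1)*(p^2 + 8*p + 16) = (p - 4)*(p - 1)*(p + 4)*(p + 4)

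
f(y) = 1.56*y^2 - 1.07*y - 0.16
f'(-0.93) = -3.97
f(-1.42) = 4.50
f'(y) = 3.12*y - 1.07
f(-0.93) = 2.18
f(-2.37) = 11.14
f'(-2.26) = -8.12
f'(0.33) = -0.04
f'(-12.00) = -38.51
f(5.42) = 39.87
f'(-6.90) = -22.60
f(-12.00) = 237.32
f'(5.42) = 15.84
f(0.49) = -0.31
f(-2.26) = 10.23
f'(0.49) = 0.46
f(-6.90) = 81.49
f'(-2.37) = -8.46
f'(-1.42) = -5.50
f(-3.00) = 17.09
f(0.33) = -0.34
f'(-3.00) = -10.43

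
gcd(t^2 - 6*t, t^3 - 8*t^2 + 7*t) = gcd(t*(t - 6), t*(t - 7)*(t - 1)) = t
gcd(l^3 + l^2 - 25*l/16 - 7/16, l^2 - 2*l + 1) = l - 1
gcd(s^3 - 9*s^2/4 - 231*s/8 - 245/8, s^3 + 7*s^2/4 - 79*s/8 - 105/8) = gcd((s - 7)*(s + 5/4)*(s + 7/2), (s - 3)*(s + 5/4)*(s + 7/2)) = s^2 + 19*s/4 + 35/8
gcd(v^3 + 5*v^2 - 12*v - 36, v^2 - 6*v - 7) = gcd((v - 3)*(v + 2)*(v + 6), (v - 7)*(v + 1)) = 1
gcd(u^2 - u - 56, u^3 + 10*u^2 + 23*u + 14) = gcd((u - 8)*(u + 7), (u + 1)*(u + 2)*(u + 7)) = u + 7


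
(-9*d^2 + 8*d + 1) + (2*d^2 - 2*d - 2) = -7*d^2 + 6*d - 1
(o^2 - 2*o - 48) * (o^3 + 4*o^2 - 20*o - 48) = o^5 + 2*o^4 - 76*o^3 - 200*o^2 + 1056*o + 2304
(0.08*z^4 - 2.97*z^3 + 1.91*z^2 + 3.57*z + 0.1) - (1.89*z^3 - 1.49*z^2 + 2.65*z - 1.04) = 0.08*z^4 - 4.86*z^3 + 3.4*z^2 + 0.92*z + 1.14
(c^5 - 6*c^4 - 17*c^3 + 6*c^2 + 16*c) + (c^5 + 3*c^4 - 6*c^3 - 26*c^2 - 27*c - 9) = 2*c^5 - 3*c^4 - 23*c^3 - 20*c^2 - 11*c - 9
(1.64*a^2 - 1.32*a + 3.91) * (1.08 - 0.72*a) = -1.1808*a^3 + 2.7216*a^2 - 4.2408*a + 4.2228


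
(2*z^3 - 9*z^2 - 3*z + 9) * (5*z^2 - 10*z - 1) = 10*z^5 - 65*z^4 + 73*z^3 + 84*z^2 - 87*z - 9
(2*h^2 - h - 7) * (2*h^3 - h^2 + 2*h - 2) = 4*h^5 - 4*h^4 - 9*h^3 + h^2 - 12*h + 14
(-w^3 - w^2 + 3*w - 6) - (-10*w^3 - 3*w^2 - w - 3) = 9*w^3 + 2*w^2 + 4*w - 3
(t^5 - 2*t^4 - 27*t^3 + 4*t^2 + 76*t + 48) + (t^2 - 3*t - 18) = t^5 - 2*t^4 - 27*t^3 + 5*t^2 + 73*t + 30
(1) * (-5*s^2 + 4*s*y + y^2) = -5*s^2 + 4*s*y + y^2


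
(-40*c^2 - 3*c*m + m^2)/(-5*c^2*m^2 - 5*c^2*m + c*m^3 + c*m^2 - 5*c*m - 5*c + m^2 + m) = (40*c^2 + 3*c*m - m^2)/(5*c^2*m^2 + 5*c^2*m - c*m^3 - c*m^2 + 5*c*m + 5*c - m^2 - m)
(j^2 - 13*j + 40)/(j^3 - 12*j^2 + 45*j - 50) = (j - 8)/(j^2 - 7*j + 10)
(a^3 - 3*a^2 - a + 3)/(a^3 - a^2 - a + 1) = (a - 3)/(a - 1)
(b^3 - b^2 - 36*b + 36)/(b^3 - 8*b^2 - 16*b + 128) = (b^3 - b^2 - 36*b + 36)/(b^3 - 8*b^2 - 16*b + 128)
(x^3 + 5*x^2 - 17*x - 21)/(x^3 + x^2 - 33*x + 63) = (x + 1)/(x - 3)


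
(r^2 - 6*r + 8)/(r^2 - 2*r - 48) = (-r^2 + 6*r - 8)/(-r^2 + 2*r + 48)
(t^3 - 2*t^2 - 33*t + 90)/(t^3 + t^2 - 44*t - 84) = (t^2 - 8*t + 15)/(t^2 - 5*t - 14)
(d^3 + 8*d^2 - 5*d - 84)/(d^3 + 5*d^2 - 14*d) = (d^2 + d - 12)/(d*(d - 2))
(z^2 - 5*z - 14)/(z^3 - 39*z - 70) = 1/(z + 5)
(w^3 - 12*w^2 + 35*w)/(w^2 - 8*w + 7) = w*(w - 5)/(w - 1)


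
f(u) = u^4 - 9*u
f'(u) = 4*u^3 - 9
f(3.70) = 154.12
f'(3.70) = 193.61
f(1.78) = -5.98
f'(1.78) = 13.56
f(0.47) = -4.18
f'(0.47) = -8.58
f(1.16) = -8.63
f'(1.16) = -2.76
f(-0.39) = 3.53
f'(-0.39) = -9.24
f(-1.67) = 22.81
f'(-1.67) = -27.63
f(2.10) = 0.55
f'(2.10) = 28.04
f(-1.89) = 29.77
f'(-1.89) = -36.01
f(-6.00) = 1350.00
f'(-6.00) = -873.00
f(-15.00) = 50760.00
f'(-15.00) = -13509.00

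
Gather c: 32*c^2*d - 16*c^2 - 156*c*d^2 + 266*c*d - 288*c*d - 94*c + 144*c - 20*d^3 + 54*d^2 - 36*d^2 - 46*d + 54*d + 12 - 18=c^2*(32*d - 16) + c*(-156*d^2 - 22*d + 50) - 20*d^3 + 18*d^2 + 8*d - 6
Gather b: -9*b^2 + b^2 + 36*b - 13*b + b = -8*b^2 + 24*b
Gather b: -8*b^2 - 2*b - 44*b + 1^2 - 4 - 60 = -8*b^2 - 46*b - 63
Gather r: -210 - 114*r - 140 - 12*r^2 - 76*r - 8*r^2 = -20*r^2 - 190*r - 350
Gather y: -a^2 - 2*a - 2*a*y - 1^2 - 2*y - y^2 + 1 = -a^2 - 2*a - y^2 + y*(-2*a - 2)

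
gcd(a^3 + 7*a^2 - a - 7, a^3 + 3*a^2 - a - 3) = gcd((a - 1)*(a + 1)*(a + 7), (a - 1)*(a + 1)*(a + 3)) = a^2 - 1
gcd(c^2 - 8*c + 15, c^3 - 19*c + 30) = c - 3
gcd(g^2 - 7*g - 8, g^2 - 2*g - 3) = g + 1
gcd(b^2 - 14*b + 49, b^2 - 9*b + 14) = b - 7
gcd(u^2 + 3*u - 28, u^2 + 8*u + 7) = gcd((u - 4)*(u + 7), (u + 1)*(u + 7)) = u + 7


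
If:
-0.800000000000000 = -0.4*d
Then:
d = 2.00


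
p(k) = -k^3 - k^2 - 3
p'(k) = -3*k^2 - 2*k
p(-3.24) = 20.51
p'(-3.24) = -25.01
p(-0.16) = -3.02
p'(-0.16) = 0.24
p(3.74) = -69.30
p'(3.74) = -49.44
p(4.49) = -113.68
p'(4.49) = -69.46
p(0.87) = -4.42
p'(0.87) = -4.01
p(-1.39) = -2.25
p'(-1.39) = -3.02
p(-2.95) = 13.97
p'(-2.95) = -20.21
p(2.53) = -25.60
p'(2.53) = -24.26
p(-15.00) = 3147.00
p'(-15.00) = -645.00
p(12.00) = -1875.00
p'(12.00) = -456.00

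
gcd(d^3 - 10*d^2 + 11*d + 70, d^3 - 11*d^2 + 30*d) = d - 5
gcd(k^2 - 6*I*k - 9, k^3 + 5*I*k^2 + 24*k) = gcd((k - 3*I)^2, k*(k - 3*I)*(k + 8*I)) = k - 3*I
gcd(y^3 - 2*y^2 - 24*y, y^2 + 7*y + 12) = y + 4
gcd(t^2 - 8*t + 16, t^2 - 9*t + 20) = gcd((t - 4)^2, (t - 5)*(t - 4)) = t - 4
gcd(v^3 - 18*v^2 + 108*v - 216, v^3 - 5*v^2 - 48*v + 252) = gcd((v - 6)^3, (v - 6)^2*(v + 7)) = v^2 - 12*v + 36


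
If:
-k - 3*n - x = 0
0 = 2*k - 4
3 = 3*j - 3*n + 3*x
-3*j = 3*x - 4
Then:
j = 13/3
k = 2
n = 1/3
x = -3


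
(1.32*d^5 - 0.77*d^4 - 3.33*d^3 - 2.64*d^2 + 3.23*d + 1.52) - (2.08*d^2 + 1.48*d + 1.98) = 1.32*d^5 - 0.77*d^4 - 3.33*d^3 - 4.72*d^2 + 1.75*d - 0.46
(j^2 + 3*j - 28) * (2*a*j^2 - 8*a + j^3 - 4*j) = 2*a*j^4 + 6*a*j^3 - 64*a*j^2 - 24*a*j + 224*a + j^5 + 3*j^4 - 32*j^3 - 12*j^2 + 112*j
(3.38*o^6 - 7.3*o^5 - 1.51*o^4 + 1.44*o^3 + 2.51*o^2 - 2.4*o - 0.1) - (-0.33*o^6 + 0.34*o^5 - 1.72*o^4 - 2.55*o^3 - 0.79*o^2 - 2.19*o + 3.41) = 3.71*o^6 - 7.64*o^5 + 0.21*o^4 + 3.99*o^3 + 3.3*o^2 - 0.21*o - 3.51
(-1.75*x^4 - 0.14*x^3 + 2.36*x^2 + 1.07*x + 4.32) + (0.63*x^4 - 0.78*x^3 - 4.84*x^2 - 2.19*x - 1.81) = -1.12*x^4 - 0.92*x^3 - 2.48*x^2 - 1.12*x + 2.51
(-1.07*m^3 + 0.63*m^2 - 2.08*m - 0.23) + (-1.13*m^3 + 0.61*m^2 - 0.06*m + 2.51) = -2.2*m^3 + 1.24*m^2 - 2.14*m + 2.28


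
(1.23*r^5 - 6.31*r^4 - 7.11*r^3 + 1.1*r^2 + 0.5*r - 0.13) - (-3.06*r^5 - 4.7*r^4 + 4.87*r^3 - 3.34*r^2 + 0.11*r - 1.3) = 4.29*r^5 - 1.61*r^4 - 11.98*r^3 + 4.44*r^2 + 0.39*r + 1.17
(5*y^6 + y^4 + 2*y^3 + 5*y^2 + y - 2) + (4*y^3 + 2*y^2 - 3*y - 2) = 5*y^6 + y^4 + 6*y^3 + 7*y^2 - 2*y - 4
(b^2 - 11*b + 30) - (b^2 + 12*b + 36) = -23*b - 6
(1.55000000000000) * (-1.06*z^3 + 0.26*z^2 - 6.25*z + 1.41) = -1.643*z^3 + 0.403*z^2 - 9.6875*z + 2.1855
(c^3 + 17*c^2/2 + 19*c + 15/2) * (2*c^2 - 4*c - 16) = 2*c^5 + 13*c^4 - 12*c^3 - 197*c^2 - 334*c - 120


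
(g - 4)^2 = g^2 - 8*g + 16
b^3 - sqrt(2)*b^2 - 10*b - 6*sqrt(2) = (b - 3*sqrt(2))*(b + sqrt(2))^2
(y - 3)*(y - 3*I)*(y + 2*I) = y^3 - 3*y^2 - I*y^2 + 6*y + 3*I*y - 18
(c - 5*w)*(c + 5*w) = c^2 - 25*w^2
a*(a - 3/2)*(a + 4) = a^3 + 5*a^2/2 - 6*a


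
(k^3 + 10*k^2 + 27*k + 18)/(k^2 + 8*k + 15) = (k^2 + 7*k + 6)/(k + 5)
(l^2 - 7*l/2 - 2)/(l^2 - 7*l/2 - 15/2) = (-2*l^2 + 7*l + 4)/(-2*l^2 + 7*l + 15)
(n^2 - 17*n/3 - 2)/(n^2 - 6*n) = (n + 1/3)/n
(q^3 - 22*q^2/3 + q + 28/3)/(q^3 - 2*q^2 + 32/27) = 9*(q^2 - 6*q - 7)/(9*q^2 - 6*q - 8)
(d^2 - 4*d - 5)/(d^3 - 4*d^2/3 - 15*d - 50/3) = 3*(d + 1)/(3*d^2 + 11*d + 10)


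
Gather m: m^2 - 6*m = m^2 - 6*m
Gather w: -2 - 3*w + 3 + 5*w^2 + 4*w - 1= 5*w^2 + w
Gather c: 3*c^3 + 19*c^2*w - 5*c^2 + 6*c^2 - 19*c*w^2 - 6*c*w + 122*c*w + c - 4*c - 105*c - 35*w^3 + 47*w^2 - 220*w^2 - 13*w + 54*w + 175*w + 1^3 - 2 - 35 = 3*c^3 + c^2*(19*w + 1) + c*(-19*w^2 + 116*w - 108) - 35*w^3 - 173*w^2 + 216*w - 36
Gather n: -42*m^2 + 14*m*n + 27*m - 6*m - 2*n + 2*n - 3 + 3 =-42*m^2 + 14*m*n + 21*m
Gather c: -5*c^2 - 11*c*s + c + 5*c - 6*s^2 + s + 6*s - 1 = -5*c^2 + c*(6 - 11*s) - 6*s^2 + 7*s - 1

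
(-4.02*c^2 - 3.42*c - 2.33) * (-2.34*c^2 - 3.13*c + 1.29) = 9.4068*c^4 + 20.5854*c^3 + 10.971*c^2 + 2.8811*c - 3.0057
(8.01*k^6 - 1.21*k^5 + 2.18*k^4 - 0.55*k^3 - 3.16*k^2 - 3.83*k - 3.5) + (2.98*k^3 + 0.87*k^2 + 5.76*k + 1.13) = 8.01*k^6 - 1.21*k^5 + 2.18*k^4 + 2.43*k^3 - 2.29*k^2 + 1.93*k - 2.37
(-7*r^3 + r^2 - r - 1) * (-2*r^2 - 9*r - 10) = 14*r^5 + 61*r^4 + 63*r^3 + r^2 + 19*r + 10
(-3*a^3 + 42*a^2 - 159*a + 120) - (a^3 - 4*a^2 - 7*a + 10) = -4*a^3 + 46*a^2 - 152*a + 110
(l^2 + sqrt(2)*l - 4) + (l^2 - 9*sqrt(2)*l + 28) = 2*l^2 - 8*sqrt(2)*l + 24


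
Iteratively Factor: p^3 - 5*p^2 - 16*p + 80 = (p - 4)*(p^2 - p - 20) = (p - 4)*(p + 4)*(p - 5)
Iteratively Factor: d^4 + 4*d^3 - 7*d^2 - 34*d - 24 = (d + 1)*(d^3 + 3*d^2 - 10*d - 24) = (d + 1)*(d + 2)*(d^2 + d - 12) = (d + 1)*(d + 2)*(d + 4)*(d - 3)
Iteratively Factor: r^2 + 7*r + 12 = (r + 3)*(r + 4)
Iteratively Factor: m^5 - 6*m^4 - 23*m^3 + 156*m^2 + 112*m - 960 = (m - 4)*(m^4 - 2*m^3 - 31*m^2 + 32*m + 240) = (m - 5)*(m - 4)*(m^3 + 3*m^2 - 16*m - 48) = (m - 5)*(m - 4)*(m + 4)*(m^2 - m - 12) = (m - 5)*(m - 4)*(m + 3)*(m + 4)*(m - 4)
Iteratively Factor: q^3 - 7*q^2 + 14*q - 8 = (q - 2)*(q^2 - 5*q + 4) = (q - 4)*(q - 2)*(q - 1)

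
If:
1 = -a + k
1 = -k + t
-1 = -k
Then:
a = 0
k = 1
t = 2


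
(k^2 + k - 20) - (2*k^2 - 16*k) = -k^2 + 17*k - 20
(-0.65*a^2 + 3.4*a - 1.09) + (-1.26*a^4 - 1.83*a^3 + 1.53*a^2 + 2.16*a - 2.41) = -1.26*a^4 - 1.83*a^3 + 0.88*a^2 + 5.56*a - 3.5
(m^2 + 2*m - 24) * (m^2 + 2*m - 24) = m^4 + 4*m^3 - 44*m^2 - 96*m + 576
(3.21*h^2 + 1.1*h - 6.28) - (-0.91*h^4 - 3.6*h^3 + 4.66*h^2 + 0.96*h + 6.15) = 0.91*h^4 + 3.6*h^3 - 1.45*h^2 + 0.14*h - 12.43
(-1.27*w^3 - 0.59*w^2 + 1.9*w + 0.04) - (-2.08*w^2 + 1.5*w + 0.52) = -1.27*w^3 + 1.49*w^2 + 0.4*w - 0.48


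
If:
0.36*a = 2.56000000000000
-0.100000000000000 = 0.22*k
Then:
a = 7.11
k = -0.45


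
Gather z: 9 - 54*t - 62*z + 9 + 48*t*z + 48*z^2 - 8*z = -54*t + 48*z^2 + z*(48*t - 70) + 18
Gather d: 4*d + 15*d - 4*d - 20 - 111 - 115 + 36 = 15*d - 210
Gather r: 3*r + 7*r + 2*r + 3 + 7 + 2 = 12*r + 12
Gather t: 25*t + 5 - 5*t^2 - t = -5*t^2 + 24*t + 5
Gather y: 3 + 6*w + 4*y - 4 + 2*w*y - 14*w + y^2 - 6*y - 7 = -8*w + y^2 + y*(2*w - 2) - 8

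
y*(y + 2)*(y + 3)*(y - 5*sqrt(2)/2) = y^4 - 5*sqrt(2)*y^3/2 + 5*y^3 - 25*sqrt(2)*y^2/2 + 6*y^2 - 15*sqrt(2)*y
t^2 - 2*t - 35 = (t - 7)*(t + 5)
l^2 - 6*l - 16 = (l - 8)*(l + 2)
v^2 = v^2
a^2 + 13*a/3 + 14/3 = (a + 2)*(a + 7/3)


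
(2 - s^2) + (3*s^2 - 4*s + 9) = 2*s^2 - 4*s + 11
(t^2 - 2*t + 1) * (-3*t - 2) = -3*t^3 + 4*t^2 + t - 2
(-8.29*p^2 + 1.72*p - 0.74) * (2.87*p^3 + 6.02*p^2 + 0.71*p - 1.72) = -23.7923*p^5 - 44.9694*p^4 + 2.3447*p^3 + 11.0252*p^2 - 3.4838*p + 1.2728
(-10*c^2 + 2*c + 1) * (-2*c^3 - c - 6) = 20*c^5 - 4*c^4 + 8*c^3 + 58*c^2 - 13*c - 6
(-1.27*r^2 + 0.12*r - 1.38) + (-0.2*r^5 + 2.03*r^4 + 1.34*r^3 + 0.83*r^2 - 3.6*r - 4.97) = -0.2*r^5 + 2.03*r^4 + 1.34*r^3 - 0.44*r^2 - 3.48*r - 6.35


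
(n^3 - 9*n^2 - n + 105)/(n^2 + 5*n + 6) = (n^2 - 12*n + 35)/(n + 2)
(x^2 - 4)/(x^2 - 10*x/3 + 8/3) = 3*(x + 2)/(3*x - 4)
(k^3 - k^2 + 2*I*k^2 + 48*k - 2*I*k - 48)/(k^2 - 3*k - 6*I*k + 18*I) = (k^2 + k*(-1 + 8*I) - 8*I)/(k - 3)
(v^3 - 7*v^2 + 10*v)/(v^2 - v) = (v^2 - 7*v + 10)/(v - 1)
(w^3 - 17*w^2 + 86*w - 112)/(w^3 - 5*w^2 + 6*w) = (w^2 - 15*w + 56)/(w*(w - 3))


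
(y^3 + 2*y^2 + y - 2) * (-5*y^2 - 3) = -5*y^5 - 10*y^4 - 8*y^3 + 4*y^2 - 3*y + 6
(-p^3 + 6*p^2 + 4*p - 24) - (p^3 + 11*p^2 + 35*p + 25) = -2*p^3 - 5*p^2 - 31*p - 49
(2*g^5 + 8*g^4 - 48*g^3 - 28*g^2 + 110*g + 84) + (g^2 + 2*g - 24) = 2*g^5 + 8*g^4 - 48*g^3 - 27*g^2 + 112*g + 60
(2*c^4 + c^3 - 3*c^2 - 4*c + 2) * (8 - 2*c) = -4*c^5 + 14*c^4 + 14*c^3 - 16*c^2 - 36*c + 16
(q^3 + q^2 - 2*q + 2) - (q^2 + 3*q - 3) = q^3 - 5*q + 5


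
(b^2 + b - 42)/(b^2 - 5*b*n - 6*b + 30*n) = (b + 7)/(b - 5*n)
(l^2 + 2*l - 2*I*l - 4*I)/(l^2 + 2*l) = (l - 2*I)/l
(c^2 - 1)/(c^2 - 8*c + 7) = (c + 1)/(c - 7)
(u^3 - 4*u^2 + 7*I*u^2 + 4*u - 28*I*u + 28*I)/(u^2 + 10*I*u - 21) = (u^2 - 4*u + 4)/(u + 3*I)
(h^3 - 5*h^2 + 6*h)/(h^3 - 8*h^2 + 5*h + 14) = h*(h - 3)/(h^2 - 6*h - 7)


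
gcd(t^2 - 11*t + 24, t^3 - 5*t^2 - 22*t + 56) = 1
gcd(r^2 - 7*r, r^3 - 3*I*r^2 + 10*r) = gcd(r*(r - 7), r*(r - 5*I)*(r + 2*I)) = r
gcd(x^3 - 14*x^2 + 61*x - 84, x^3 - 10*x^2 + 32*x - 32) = x - 4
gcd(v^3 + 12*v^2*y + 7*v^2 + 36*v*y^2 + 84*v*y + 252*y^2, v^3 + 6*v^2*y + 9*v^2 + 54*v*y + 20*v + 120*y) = v + 6*y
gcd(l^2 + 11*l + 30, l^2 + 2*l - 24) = l + 6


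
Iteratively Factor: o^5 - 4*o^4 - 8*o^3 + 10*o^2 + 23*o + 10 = (o - 5)*(o^4 + o^3 - 3*o^2 - 5*o - 2) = (o - 5)*(o + 1)*(o^3 - 3*o - 2) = (o - 5)*(o + 1)^2*(o^2 - o - 2) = (o - 5)*(o - 2)*(o + 1)^2*(o + 1)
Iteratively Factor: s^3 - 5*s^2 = (s)*(s^2 - 5*s) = s^2*(s - 5)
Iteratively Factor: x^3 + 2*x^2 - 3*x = (x + 3)*(x^2 - x) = (x - 1)*(x + 3)*(x)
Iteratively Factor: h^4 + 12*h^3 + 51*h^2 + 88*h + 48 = (h + 1)*(h^3 + 11*h^2 + 40*h + 48) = (h + 1)*(h + 4)*(h^2 + 7*h + 12) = (h + 1)*(h + 4)^2*(h + 3)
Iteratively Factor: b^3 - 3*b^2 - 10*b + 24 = (b - 2)*(b^2 - b - 12) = (b - 2)*(b + 3)*(b - 4)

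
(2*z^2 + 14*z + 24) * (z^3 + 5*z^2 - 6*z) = 2*z^5 + 24*z^4 + 82*z^3 + 36*z^2 - 144*z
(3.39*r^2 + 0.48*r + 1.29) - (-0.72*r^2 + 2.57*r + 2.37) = 4.11*r^2 - 2.09*r - 1.08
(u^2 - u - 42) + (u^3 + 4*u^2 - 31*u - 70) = u^3 + 5*u^2 - 32*u - 112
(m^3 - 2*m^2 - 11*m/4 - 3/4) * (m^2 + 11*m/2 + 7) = m^5 + 7*m^4/2 - 27*m^3/4 - 239*m^2/8 - 187*m/8 - 21/4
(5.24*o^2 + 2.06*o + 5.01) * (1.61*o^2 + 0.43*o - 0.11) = 8.4364*o^4 + 5.5698*o^3 + 8.3755*o^2 + 1.9277*o - 0.5511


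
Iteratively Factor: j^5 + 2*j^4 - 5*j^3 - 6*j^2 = (j - 2)*(j^4 + 4*j^3 + 3*j^2) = j*(j - 2)*(j^3 + 4*j^2 + 3*j) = j*(j - 2)*(j + 3)*(j^2 + j) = j^2*(j - 2)*(j + 3)*(j + 1)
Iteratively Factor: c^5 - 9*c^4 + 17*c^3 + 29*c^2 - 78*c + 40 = (c - 1)*(c^4 - 8*c^3 + 9*c^2 + 38*c - 40) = (c - 1)^2*(c^3 - 7*c^2 + 2*c + 40) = (c - 5)*(c - 1)^2*(c^2 - 2*c - 8) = (c - 5)*(c - 1)^2*(c + 2)*(c - 4)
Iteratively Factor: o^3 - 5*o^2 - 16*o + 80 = (o - 5)*(o^2 - 16) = (o - 5)*(o + 4)*(o - 4)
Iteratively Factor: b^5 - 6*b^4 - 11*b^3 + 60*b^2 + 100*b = (b + 2)*(b^4 - 8*b^3 + 5*b^2 + 50*b) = (b - 5)*(b + 2)*(b^3 - 3*b^2 - 10*b) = (b - 5)^2*(b + 2)*(b^2 + 2*b) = b*(b - 5)^2*(b + 2)*(b + 2)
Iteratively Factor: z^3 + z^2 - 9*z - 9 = (z + 3)*(z^2 - 2*z - 3) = (z + 1)*(z + 3)*(z - 3)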